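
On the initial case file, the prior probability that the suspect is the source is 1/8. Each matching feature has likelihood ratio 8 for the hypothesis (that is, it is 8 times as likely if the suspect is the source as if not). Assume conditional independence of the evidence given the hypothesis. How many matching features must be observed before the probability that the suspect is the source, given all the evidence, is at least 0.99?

4

Prior odds: 0.125 ÷ 0.875 = 1/7.
Likelihood ratio per matching feature = 8.
Target posterior odds = 0.99/0.01 = 99.
Require 8ⁿ ≥ 99 ÷ (1/7) = 693.
8³ = 512 falls short of 693 but 8⁴ = 4096 reaches it, so n = 4.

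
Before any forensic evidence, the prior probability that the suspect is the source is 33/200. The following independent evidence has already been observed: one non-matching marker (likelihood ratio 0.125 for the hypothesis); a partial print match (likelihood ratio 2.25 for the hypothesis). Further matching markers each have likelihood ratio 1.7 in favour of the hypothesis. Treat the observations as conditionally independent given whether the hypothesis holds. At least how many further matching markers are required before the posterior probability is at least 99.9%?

19

Prior odds = 0.165/0.835 = 33/167.
Combined Bayes factor of the evidence already in hand = 0.125 × 2.25 = 0.28125.
Odds after that evidence = (33/167) × 0.28125 = 297/5344.
Target odds = 0.999/0.001 = 999.
Need 1.7ⁿ ≥ 999 ÷ (297/5344) = 197728/11.
1.7¹⁸ ≈14063.1 falls short of 197728/11 but 1.7¹⁹ ≈23907.2 reaches it, so n = 19.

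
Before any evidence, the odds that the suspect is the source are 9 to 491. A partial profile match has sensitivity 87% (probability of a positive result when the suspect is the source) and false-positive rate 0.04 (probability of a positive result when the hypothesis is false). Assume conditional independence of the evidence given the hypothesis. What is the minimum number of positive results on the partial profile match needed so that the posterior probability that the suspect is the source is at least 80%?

2

Prior odds = 9/491.
Likelihood ratio of a positive result = 0.87/0.04 = 21.75.
Target odds: 0.8 ÷ 0.2 = 4.
Need (9/491) × 21.75ⁿ ≥ 4, i.e. 21.75ⁿ ≥ 1964/9.
21.75¹ = 21.75 falls short of 1964/9 but 21.75² = 473.0625 reaches it, so n = 2.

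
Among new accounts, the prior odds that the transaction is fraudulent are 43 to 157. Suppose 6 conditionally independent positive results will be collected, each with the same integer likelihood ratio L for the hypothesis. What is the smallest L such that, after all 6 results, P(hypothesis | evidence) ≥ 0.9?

Prior odds = 43/157.
Target odds = 0.9/0.1 = 9.
Need L⁶ ≥ 9 ÷ (43/157) = 1413/43.
1⁶ = 1 < 1413/43 ≤ 64 = 2⁶, so L = 2.

2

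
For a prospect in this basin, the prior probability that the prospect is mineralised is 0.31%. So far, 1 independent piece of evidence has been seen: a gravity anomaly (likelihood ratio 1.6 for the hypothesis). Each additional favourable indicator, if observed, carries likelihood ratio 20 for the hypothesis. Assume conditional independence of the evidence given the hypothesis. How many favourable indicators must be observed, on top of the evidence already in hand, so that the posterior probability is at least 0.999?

5

Prior odds = 0.0031/0.9969 = 31/9969.
Bayes factor of the evidence already in hand = 1.6.
Odds after that evidence = (31/9969) × 1.6 = 248/49845.
Target odds = 0.999/0.001 = 999.
Need 20ⁿ ≥ 999 ÷ (248/49845) = 49795155/248.
20⁴ = 160000 falls short of 49795155/248 but 20⁵ = 3200000 reaches it, so n = 5.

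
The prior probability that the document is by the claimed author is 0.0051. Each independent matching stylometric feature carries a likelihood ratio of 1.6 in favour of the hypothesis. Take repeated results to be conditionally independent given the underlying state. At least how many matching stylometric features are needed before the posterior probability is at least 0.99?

Prior odds = 0.0051/0.9949 = 51/9949.
Likelihood ratio per matching stylometric feature = 1.6.
Target odds: 0.99 ÷ 0.01 = 99.
Require 1.6ⁿ ≥ 99 ÷ (51/9949) = 328317/17.
1.6²⁰ ≈12089.3 falls short of 328317/17 but 1.6²¹ ≈19342.8 reaches it, so n = 21.

21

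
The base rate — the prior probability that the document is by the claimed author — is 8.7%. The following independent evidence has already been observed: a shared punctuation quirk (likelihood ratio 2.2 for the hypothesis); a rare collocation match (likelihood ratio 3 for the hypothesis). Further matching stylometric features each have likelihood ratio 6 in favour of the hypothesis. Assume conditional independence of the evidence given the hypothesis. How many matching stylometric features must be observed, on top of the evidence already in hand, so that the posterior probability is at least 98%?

Prior odds = 0.087/0.913 = 87/913.
Combined Bayes factor of the evidence already in hand = 2.2 × 3 = 6.6.
Odds after that evidence = (87/913) × 6.6 = 261/415.
Target odds = 0.98/0.02 = 49.
Need 6ⁿ ≥ 49 ÷ (261/415) = 20335/261.
6² = 36 falls short of 20335/261 but 6³ = 216 reaches it, so n = 3.

3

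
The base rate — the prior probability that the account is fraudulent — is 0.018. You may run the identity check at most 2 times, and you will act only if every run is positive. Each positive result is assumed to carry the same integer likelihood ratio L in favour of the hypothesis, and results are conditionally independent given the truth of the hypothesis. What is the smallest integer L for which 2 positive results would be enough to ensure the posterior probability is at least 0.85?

Prior odds = 0.018/0.982 = 9/491.
Target odds = 0.85/0.15 = 17/3.
Need L² ≥ 17/3 ÷ (9/491) = 8347/27.
17² = 289 < 8347/27 ≤ 324 = 18², so L = 18.

18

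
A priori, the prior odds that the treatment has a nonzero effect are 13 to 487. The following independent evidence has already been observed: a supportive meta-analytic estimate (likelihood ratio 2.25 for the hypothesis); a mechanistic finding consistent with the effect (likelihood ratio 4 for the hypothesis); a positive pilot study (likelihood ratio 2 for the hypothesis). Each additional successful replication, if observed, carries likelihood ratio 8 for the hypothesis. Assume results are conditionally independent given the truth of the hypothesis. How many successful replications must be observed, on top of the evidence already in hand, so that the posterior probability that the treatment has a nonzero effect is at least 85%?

Prior odds = 13/487.
Combined Bayes factor of the evidence already in hand = 2.25 × 4 × 2 = 18.
Odds after that evidence = (13/487) × 18 = 234/487.
Target odds = 0.85/0.15 = 17/3.
Need 8ⁿ ≥ 17/3 ÷ (234/487) = 8279/702.
8¹ = 8 falls short of 8279/702 but 8² = 64 reaches it, so n = 2.

2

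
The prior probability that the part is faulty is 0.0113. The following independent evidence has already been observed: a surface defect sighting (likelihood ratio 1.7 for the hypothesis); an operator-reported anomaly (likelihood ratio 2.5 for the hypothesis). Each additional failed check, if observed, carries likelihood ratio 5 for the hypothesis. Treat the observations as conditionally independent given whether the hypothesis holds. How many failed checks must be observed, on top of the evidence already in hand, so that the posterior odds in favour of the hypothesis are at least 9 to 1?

Prior odds = 0.0113/0.9887 = 113/9887.
Combined Bayes factor of the evidence already in hand = 1.7 × 2.5 = 4.25.
Odds after that evidence = (113/9887) × 4.25 = 1921/39548.
Target odds = 9.
Need 5ⁿ ≥ 9 ÷ (1921/39548) = 355932/1921.
5³ = 125 falls short of 355932/1921 but 5⁴ = 625 reaches it, so n = 4.

4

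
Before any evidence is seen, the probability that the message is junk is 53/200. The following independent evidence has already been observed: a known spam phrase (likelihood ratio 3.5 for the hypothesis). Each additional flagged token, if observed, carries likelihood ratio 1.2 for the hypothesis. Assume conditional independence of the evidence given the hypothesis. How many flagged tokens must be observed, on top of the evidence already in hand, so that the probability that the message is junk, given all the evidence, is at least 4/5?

7

Prior odds = 0.265/0.735 = 53/147.
Bayes factor of the evidence already in hand = 3.5.
Odds after that evidence = (53/147) × 3.5 = 53/42.
Target odds = 0.8/0.2 = 4.
Need 1.2ⁿ ≥ 4 ÷ (53/42) = 168/53.
1.2⁶ = 46656/15625 falls short of 168/53 but 1.2⁷ = 279936/78125 reaches it, so n = 7.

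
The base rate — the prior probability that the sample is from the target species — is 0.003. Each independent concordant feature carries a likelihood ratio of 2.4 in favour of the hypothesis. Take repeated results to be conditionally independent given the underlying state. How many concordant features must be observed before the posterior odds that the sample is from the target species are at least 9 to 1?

10

Prior odds: 0.003 ÷ 0.997 = 3/997.
Likelihood ratio per concordant feature = 2.4.
Target odds = 9.
Need (3/997) × 2.4ⁿ ≥ 9, i.e. 2.4ⁿ ≥ 2991.
2.4⁹ ≈2641.81 falls short of 2991 but 2.4¹⁰ ≈6340.34 reaches it, so n = 10.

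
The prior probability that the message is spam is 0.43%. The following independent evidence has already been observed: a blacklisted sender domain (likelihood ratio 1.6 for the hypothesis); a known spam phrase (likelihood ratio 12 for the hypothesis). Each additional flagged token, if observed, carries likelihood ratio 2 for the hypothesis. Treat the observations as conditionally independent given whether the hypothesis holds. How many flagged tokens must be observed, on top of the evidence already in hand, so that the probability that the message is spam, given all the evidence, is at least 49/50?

10

Prior odds = 0.0043/0.9957 = 43/9957.
Combined Bayes factor of the evidence already in hand = 1.6 × 12 = 19.2.
Odds after that evidence = (43/9957) × 19.2 = 1376/16595.
Target odds = 0.98/0.02 = 49.
Need 2ⁿ ≥ 49 ÷ (1376/16595) = 813155/1376.
2⁹ = 512 falls short of 813155/1376 but 2¹⁰ = 1024 reaches it, so n = 10.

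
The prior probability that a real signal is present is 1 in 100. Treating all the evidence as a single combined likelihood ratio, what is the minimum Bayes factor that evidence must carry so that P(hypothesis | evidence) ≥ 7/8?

693

Prior odds = 0.01/0.99 = 1/99.
Target odds = 0.875/0.125 = 7.
Required Bayes factor = 7 ÷ (1/99) = 693.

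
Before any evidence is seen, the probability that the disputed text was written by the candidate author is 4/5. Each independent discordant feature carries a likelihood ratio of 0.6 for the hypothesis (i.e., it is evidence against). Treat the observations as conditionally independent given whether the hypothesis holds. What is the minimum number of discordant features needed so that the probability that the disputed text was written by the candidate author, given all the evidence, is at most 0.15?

7

Prior odds: 0.8 ÷ 0.2 = 4.
Likelihood ratio per discordant feature = 0.6.
Target posterior odds = 0.15/0.85 = 3/17.
Require 0.6ⁿ ≤ 3/17 ÷ 4 = 3/68.
0.6⁶ = 729/15625 is still above 3/68 but 0.6⁷ = 2187/78125 is at or below it, so n = 7.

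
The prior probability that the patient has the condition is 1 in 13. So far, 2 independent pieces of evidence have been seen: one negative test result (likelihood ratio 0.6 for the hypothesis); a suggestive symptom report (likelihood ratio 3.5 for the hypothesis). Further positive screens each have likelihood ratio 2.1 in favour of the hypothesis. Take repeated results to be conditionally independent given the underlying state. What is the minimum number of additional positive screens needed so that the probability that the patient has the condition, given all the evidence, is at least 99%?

9

Prior odds = (1/13)/(12/13) = 1/12.
Combined Bayes factor of the evidence already in hand = 0.6 × 3.5 = 2.1.
Odds after that evidence = (1/12) × 2.1 = 0.175.
Target odds = 0.99/0.01 = 99.
Need 2.1ⁿ ≥ 99 ÷ 0.175 = 3960/7.
2.1⁸ ≈378.229 falls short of 3960/7 but 2.1⁹ ≈794.28 reaches it, so n = 9.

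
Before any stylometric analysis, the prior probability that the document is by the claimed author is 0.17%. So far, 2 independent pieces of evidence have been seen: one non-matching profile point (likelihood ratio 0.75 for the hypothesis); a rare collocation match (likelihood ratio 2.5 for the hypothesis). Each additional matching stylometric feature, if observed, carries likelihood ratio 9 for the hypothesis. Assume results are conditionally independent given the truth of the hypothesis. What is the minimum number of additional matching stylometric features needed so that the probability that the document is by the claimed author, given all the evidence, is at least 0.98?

5

Prior odds = 0.0017/0.9983 = 17/9983.
Combined Bayes factor of the evidence already in hand = 0.75 × 2.5 = 1.875.
Odds after that evidence = (17/9983) × 1.875 = 255/79864.
Target odds = 0.98/0.02 = 49.
Need 9ⁿ ≥ 49 ÷ (255/79864) = 3913336/255.
9⁴ = 6561 falls short of 3913336/255 but 9⁵ = 59049 reaches it, so n = 5.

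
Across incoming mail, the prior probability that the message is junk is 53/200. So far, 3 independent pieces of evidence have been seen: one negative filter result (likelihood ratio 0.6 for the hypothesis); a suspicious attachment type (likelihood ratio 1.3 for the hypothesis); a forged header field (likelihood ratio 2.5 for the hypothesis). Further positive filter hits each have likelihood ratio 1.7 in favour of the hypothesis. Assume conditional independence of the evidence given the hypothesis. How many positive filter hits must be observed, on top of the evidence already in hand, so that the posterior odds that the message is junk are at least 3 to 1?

3

Prior odds = 0.265/0.735 = 53/147.
Combined Bayes factor of the evidence already in hand = 0.6 × 1.3 × 2.5 = 1.95.
Odds after that evidence = (53/147) × 1.95 = 689/980.
Target odds = 3.
Need 1.7ⁿ ≥ 3 ÷ (689/980) = 2940/689.
1.7² = 2.89 falls short of 2940/689 but 1.7³ = 4.913 reaches it, so n = 3.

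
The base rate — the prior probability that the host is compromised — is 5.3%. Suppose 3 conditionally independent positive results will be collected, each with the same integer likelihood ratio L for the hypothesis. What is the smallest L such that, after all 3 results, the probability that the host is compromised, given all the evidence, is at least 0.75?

4

Prior odds = 0.053/0.947 = 53/947.
Target odds = 0.75/0.25 = 3.
Need L³ ≥ 3 ÷ (53/947) = 2841/53.
3³ = 27 < 2841/53 ≤ 64 = 4³, so L = 4.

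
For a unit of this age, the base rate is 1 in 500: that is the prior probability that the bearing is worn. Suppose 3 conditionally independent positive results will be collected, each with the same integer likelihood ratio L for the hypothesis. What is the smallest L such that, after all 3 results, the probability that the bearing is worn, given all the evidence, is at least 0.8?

Prior odds = 0.002/0.998 = 1/499.
Target odds = 0.8/0.2 = 4.
Need L³ ≥ 4 ÷ (1/499) = 1996.
12³ = 1728 < 1996 ≤ 2197 = 13³, so L = 13.

13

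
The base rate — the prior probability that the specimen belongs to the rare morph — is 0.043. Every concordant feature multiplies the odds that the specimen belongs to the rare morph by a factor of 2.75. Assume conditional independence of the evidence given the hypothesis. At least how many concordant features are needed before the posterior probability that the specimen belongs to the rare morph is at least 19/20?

Prior odds: 0.043 ÷ 0.957 = 43/957.
Likelihood ratio per concordant feature = 2.75.
Target posterior odds = 0.95/0.05 = 19.
Require 2.75ⁿ ≥ 19 ÷ (43/957) = 18183/43.
2.75⁵ = 161051/1024 falls short of 18183/43 but 2.75⁶ = 1771561/4096 reaches it, so n = 6.

6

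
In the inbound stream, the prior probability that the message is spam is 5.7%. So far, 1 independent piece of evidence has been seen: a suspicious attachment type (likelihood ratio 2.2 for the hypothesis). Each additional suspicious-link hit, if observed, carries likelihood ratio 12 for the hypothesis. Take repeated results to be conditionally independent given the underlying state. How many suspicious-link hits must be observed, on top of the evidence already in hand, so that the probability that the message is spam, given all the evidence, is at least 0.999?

Prior odds = 0.057/0.943 = 57/943.
Bayes factor of the evidence already in hand = 2.2.
Odds after that evidence = (57/943) × 2.2 = 627/4715.
Target odds = 0.999/0.001 = 999.
Need 12ⁿ ≥ 999 ÷ (627/4715) = 1570095/209.
12³ = 1728 falls short of 1570095/209 but 12⁴ = 20736 reaches it, so n = 4.

4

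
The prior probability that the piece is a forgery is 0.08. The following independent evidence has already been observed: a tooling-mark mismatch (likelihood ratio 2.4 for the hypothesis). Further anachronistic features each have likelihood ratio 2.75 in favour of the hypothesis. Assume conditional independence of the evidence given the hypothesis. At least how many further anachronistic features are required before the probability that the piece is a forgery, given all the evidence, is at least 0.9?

Prior odds = 0.08/0.92 = 2/23.
Bayes factor of the evidence already in hand = 2.4.
Odds after that evidence = (2/23) × 2.4 = 24/115.
Target odds = 0.9/0.1 = 9.
Need 2.75ⁿ ≥ 9 ÷ (24/115) = 43.125.
2.75³ = 20.796875 falls short of 43.125 but 2.75⁴ = 57.19140625 reaches it, so n = 4.

4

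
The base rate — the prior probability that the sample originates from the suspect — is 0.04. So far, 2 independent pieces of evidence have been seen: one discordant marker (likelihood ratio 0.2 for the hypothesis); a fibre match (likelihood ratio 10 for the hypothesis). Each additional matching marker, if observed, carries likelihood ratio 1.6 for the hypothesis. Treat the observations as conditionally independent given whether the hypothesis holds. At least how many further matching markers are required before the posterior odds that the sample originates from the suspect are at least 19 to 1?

12

Prior odds = 0.04/0.96 = 1/24.
Combined Bayes factor of the evidence already in hand = 0.2 × 10 = 2.
Odds after that evidence = (1/24) × 2 = 1/12.
Target odds = 19.
Need 1.6ⁿ ≥ 19 ÷ (1/12) = 228.
1.6¹¹ ≈175.922 falls short of 228 but 1.6¹² ≈281.475 reaches it, so n = 12.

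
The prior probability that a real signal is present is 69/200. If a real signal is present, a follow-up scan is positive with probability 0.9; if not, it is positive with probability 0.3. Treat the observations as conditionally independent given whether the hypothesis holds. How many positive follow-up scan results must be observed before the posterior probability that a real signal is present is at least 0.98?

Prior odds: 0.345 ÷ 0.655 = 69/131.
Likelihood ratio of a positive = 0.9/0.3 = 3.
Target posterior odds = 0.98/0.02 = 49.
Require 3ⁿ ≥ 49 ÷ (69/131) = 6419/69.
3⁴ = 81 falls short of 6419/69 but 3⁵ = 243 reaches it, so n = 5.

5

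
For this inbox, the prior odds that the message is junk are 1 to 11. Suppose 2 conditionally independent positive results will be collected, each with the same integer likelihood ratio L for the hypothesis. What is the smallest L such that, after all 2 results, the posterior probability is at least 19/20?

Prior odds = 1/11.
Target odds = 0.95/0.05 = 19.
Need L² ≥ 19 ÷ (1/11) = 209.
14² = 196 < 209 ≤ 225 = 15², so L = 15.

15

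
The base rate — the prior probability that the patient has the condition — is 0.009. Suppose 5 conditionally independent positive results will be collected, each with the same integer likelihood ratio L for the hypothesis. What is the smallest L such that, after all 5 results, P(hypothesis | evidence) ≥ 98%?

6

Prior odds = 0.009/0.991 = 9/991.
Target odds = 0.98/0.02 = 49.
Need L⁵ ≥ 49 ÷ (9/991) = 48559/9.
5⁵ = 3125 < 48559/9 ≤ 7776 = 6⁵, so L = 6.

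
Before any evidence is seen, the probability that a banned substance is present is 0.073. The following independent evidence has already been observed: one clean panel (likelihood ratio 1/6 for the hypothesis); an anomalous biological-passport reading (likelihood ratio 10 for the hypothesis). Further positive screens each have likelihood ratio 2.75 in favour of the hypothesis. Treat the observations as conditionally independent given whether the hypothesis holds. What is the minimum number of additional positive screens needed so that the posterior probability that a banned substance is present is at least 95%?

5

Prior odds = 0.073/0.927 = 73/927.
Combined Bayes factor of the evidence already in hand = (1/6) × 10 = 5/3.
Odds after that evidence = (73/927) × 5/3 = 365/2781.
Target odds = 0.95/0.05 = 19.
Need 2.75ⁿ ≥ 19 ÷ (365/2781) = 52839/365.
2.75⁴ = 57.19140625 falls short of 52839/365 but 2.75⁵ = 161051/1024 reaches it, so n = 5.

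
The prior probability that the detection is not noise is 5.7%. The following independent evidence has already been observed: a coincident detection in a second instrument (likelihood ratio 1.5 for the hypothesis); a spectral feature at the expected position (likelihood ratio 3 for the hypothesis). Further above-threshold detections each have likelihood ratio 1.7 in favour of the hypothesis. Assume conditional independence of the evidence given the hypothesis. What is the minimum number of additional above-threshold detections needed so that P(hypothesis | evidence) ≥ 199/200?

Prior odds = 0.057/0.943 = 57/943.
Combined Bayes factor of the evidence already in hand = 1.5 × 3 = 4.5.
Odds after that evidence = (57/943) × 4.5 = 513/1886.
Target odds = 0.995/0.005 = 199.
Need 1.7ⁿ ≥ 199 ÷ (513/1886) = 375314/513.
1.7¹² ≈582.622 falls short of 375314/513 but 1.7¹³ ≈990.458 reaches it, so n = 13.

13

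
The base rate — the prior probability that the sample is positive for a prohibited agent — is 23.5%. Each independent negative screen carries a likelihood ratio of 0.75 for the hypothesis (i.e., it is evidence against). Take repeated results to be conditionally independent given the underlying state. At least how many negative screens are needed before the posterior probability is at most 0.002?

18

Prior odds = 0.235/0.765 = 47/153.
Likelihood ratio per negative screen = 0.75.
Target odds: 0.002 ÷ 0.998 = 1/499.
Require 0.75ⁿ ≤ 1/499 ÷ (47/153) = 153/23453.
0.75¹⁷ ≈0.00751695 is still above 153/23453 but 0.75¹⁸ ≈0.00563771 is at or below it, so n = 18.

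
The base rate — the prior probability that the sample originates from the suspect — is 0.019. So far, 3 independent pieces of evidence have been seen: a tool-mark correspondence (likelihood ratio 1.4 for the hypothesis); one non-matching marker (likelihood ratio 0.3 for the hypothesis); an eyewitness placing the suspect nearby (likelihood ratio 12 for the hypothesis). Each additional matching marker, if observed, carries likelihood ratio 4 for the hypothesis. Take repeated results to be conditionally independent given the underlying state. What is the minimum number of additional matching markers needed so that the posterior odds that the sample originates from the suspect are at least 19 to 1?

Prior odds = 0.019/0.981 = 19/981.
Combined Bayes factor of the evidence already in hand = 1.4 × 0.3 × 12 = 5.04.
Odds after that evidence = (19/981) × 5.04 = 266/2725.
Target odds = 19.
Need 4ⁿ ≥ 19 ÷ (266/2725) = 2725/14.
4³ = 64 falls short of 2725/14 but 4⁴ = 256 reaches it, so n = 4.

4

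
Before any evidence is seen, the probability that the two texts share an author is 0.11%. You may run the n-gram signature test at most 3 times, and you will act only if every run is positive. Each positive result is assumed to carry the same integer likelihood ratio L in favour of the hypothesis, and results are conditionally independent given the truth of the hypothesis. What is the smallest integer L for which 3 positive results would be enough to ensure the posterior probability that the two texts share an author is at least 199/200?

57

Prior odds = 0.0011/0.9989 = 11/9989.
Target odds = 0.995/0.005 = 199.
Need L³ ≥ 199 ÷ (11/9989) = 1987811/11.
56³ = 175616 < 1987811/11 ≤ 185193 = 57³, so L = 57.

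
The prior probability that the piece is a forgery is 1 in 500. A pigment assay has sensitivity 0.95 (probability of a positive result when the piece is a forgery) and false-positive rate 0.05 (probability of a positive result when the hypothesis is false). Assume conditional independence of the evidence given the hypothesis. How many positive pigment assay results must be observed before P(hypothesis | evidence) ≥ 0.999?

Prior odds = 0.002/0.998 = 1/499.
Likelihood ratio of a positive result = 0.95/0.05 = 19.
Target odds: 0.999 ÷ 0.001 = 999.
Require 19ⁿ ≥ 999 ÷ (1/499) = 498501.
19⁴ = 130321 falls short of 498501 but 19⁵ = 2476099 reaches it, so n = 5.

5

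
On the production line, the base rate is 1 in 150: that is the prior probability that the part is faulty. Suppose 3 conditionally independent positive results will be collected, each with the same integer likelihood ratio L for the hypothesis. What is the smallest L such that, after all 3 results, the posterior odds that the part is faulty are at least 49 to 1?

20

Prior odds = (1/150)/(149/150) = 1/149.
Target odds = 49.
Need L³ ≥ 49 ÷ (1/149) = 7301.
19³ = 6859 < 7301 ≤ 8000 = 20³, so L = 20.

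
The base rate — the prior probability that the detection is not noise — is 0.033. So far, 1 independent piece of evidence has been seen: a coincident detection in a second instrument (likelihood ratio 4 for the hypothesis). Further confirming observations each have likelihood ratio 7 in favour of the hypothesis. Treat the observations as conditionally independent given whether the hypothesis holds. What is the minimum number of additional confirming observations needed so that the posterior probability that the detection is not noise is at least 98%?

4

Prior odds = 0.033/0.967 = 33/967.
Bayes factor of the evidence already in hand = 4.
Odds after that evidence = (33/967) × 4 = 132/967.
Target odds = 0.98/0.02 = 49.
Need 7ⁿ ≥ 49 ÷ (132/967) = 47383/132.
7³ = 343 falls short of 47383/132 but 7⁴ = 2401 reaches it, so n = 4.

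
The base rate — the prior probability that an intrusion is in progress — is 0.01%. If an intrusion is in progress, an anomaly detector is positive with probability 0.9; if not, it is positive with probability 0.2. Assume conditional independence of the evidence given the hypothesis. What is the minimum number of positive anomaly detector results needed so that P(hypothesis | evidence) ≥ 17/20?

8

Prior odds: 0.0001 ÷ 0.9999 = 1/9999.
Likelihood ratio of a positive = 0.9/0.2 = 4.5.
Target odds: 0.85 ÷ 0.15 = 17/3.
Need (1/9999) × 4.5ⁿ ≥ 17/3, i.e. 4.5ⁿ ≥ 56661.
4.5⁷ = 4782969/128 falls short of 56661 but 4.5⁸ = 43046721/256 reaches it, so n = 8.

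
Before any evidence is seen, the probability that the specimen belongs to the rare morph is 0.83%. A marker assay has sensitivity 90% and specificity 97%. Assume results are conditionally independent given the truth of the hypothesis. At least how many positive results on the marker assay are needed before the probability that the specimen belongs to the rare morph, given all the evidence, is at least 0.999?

4

Prior odds = 0.0083/0.9917 = 83/9917.
False-positive rate = 1 − 0.97 = 0.03; likelihood ratio of a positive = 0.9/0.03 = 30.
Target posterior odds = 0.999/0.001 = 999.
Need (83/9917) × 30ⁿ ≥ 999, i.e. 30ⁿ ≥ 9907083/83.
30³ = 27000 falls short of 9907083/83 but 30⁴ = 810000 reaches it, so n = 4.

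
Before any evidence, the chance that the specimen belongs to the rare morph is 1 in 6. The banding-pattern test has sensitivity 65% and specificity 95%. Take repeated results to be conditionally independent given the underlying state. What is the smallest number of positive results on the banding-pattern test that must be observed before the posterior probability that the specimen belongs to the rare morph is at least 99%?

3

Prior odds: (1/6) ÷ (5/6) = 0.2.
False-positive rate = 1 − 0.95 = 0.05; likelihood ratio of a positive = 0.65/0.05 = 13.
Target posterior odds = 0.99/0.01 = 99.
Need 0.2 × 13ⁿ ≥ 99, i.e. 13ⁿ ≥ 495.
13² = 169 falls short of 495 but 13³ = 2197 reaches it, so n = 3.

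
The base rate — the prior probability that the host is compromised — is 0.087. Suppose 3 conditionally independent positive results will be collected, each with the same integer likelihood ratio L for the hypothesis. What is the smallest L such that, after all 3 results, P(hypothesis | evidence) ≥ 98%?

Prior odds = 0.087/0.913 = 87/913.
Target odds = 0.98/0.02 = 49.
Need L³ ≥ 49 ÷ (87/913) = 44737/87.
8³ = 512 < 44737/87 ≤ 729 = 9³, so L = 9.

9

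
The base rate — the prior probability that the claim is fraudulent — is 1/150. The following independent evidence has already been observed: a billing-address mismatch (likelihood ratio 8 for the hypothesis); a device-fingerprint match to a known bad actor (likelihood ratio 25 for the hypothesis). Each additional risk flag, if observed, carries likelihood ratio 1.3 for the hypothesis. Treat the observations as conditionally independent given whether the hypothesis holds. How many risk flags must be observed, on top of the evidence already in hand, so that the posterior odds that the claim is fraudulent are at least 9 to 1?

Prior odds = (1/150)/(149/150) = 1/149.
Combined Bayes factor of the evidence already in hand = 8 × 25 = 200.
Odds after that evidence = (1/149) × 200 = 200/149.
Target odds = 9.
Need 1.3ⁿ ≥ 9 ÷ (200/149) = 6.705.
1.3⁷ = 62748517/10000000 falls short of 6.705 but 1.3⁸ = 815730721/100000000 reaches it, so n = 8.

8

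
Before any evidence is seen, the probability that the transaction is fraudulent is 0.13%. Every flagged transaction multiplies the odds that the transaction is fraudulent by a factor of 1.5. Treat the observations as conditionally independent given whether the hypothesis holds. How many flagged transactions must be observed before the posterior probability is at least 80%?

20

Prior odds = 0.0013/0.9987 = 13/9987.
Likelihood ratio per flagged transaction = 1.5.
Target odds: 0.8 ÷ 0.2 = 4.
Need (13/9987) × 1.5ⁿ ≥ 4, i.e. 1.5ⁿ ≥ 39948/13.
1.5¹⁹ ≈2216.84 falls short of 39948/13 but 1.5²⁰ ≈3325.26 reaches it, so n = 20.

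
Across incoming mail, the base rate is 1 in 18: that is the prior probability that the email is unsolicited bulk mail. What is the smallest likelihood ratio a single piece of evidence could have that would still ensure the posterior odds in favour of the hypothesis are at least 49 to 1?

Prior odds = (1/18)/(17/18) = 1/17.
Target odds = 49.
Required Bayes factor = 49 ÷ (1/17) = 833.

833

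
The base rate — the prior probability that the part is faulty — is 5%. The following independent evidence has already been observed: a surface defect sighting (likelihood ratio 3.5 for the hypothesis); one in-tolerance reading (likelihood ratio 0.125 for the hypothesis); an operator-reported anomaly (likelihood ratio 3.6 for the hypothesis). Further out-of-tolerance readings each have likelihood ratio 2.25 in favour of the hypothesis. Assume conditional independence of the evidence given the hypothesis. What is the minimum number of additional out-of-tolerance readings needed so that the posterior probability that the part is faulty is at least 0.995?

10

Prior odds = 0.05/0.95 = 1/19.
Combined Bayes factor of the evidence already in hand = 3.5 × 0.125 × 3.6 = 1.575.
Odds after that evidence = (1/19) × 1.575 = 63/760.
Target odds = 0.995/0.005 = 199.
Need 2.25ⁿ ≥ 199 ÷ (63/760) = 151240/63.
2.25⁹ = 387420489/262144 falls short of 151240/63 but 2.25¹⁰ ≈3325.26 reaches it, so n = 10.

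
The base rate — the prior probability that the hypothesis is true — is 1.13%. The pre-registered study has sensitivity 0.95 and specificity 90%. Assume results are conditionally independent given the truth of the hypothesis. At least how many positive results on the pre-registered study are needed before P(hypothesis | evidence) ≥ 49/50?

4

Prior odds: 0.0113 ÷ 0.9887 = 113/9887.
False-positive rate = 1 − 0.9 = 0.1; likelihood ratio of a positive = 0.95/0.1 = 9.5.
Target odds: 0.98 ÷ 0.02 = 49.
Need (113/9887) × 9.5ⁿ ≥ 49, i.e. 9.5ⁿ ≥ 484463/113.
9.5³ = 857.375 falls short of 484463/113 but 9.5⁴ = 8145.0625 reaches it, so n = 4.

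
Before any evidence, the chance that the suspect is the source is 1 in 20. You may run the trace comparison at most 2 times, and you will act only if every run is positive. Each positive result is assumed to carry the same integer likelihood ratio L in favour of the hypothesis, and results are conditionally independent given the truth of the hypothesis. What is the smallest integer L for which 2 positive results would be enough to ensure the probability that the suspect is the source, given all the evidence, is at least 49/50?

Prior odds = 0.05/0.95 = 1/19.
Target odds = 0.98/0.02 = 49.
Need L² ≥ 49 ÷ (1/19) = 931.
30² = 900 < 931 ≤ 961 = 31², so L = 31.

31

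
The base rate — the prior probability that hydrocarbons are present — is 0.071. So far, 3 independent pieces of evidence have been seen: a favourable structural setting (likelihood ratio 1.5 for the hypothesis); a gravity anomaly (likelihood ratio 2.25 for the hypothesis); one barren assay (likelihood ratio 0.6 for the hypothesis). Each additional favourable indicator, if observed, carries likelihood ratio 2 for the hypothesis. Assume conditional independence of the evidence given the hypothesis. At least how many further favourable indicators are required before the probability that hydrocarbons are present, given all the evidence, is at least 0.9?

Prior odds = 0.071/0.929 = 71/929.
Combined Bayes factor of the evidence already in hand = 1.5 × 2.25 × 0.6 = 2.025.
Odds after that evidence = (71/929) × 2.025 = 5751/37160.
Target odds = 0.9/0.1 = 9.
Need 2ⁿ ≥ 9 ÷ (5751/37160) = 37160/639.
2⁵ = 32 falls short of 37160/639 but 2⁶ = 64 reaches it, so n = 6.

6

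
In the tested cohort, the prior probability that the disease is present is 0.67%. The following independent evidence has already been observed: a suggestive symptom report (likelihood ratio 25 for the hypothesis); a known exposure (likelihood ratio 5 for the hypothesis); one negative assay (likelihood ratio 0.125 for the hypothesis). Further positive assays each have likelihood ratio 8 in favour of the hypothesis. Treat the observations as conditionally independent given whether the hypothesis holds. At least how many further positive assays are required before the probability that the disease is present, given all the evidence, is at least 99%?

Prior odds = 0.0067/0.9933 = 67/9933.
Combined Bayes factor of the evidence already in hand = 25 × 5 × 0.125 = 15.625.
Odds after that evidence = (67/9933) × 15.625 = 8375/79464.
Target odds = 0.99/0.01 = 99.
Need 8ⁿ ≥ 99 ÷ (8375/79464) = 7866936/8375.
8³ = 512 falls short of 7866936/8375 but 8⁴ = 4096 reaches it, so n = 4.

4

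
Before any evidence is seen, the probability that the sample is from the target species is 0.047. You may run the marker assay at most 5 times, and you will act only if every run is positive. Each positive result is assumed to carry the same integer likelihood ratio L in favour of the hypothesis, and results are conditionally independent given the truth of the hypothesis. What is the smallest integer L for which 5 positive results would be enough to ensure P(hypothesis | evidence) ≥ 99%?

Prior odds = 0.047/0.953 = 47/953.
Target odds = 0.99/0.01 = 99.
Need L⁵ ≥ 99 ÷ (47/953) = 94347/47.
4⁵ = 1024 < 94347/47 ≤ 3125 = 5⁵, so L = 5.

5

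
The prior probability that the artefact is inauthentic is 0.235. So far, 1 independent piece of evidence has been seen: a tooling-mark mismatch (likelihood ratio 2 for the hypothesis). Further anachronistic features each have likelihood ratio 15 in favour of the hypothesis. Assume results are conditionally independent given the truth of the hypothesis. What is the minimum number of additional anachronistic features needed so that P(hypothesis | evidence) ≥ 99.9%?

Prior odds = 0.235/0.765 = 47/153.
Bayes factor of the evidence already in hand = 2.
Odds after that evidence = (47/153) × 2 = 94/153.
Target odds = 0.999/0.001 = 999.
Need 15ⁿ ≥ 999 ÷ (94/153) = 152847/94.
15² = 225 falls short of 152847/94 but 15³ = 3375 reaches it, so n = 3.

3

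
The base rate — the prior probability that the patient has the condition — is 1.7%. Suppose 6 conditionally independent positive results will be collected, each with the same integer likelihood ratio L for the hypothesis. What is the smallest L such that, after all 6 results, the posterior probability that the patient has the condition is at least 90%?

3

Prior odds = 0.017/0.983 = 17/983.
Target odds = 0.9/0.1 = 9.
Need L⁶ ≥ 9 ÷ (17/983) = 8847/17.
2⁶ = 64 < 8847/17 ≤ 729 = 3⁶, so L = 3.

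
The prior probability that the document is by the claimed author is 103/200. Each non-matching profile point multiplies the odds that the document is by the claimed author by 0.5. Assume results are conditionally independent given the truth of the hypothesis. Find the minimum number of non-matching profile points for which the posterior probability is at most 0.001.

Prior odds: 0.515 ÷ 0.485 = 103/97.
Likelihood ratio per non-matching profile point = 0.5.
Target odds: 0.001 ÷ 0.999 = 1/999.
Need (103/97) × 0.5ⁿ ≤ 1/999, i.e. 0.5ⁿ ≤ 97/102897.
0.5¹⁰ = 1/1024 is still above 97/102897 but 0.5¹¹ = 1/2048 is at or below it, so n = 11.

11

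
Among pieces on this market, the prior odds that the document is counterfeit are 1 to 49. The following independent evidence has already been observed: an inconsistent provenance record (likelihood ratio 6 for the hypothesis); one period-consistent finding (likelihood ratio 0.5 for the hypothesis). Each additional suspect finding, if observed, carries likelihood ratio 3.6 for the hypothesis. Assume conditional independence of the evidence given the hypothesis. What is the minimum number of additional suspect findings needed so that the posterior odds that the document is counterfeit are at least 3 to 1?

Prior odds = 1/49.
Combined Bayes factor of the evidence already in hand = 6 × 0.5 = 3.
Odds after that evidence = (1/49) × 3 = 3/49.
Target odds = 3.
Need 3.6ⁿ ≥ 3 ÷ (3/49) = 49.
3.6³ = 46.656 falls short of 49 but 3.6⁴ = 167.9616 reaches it, so n = 4.

4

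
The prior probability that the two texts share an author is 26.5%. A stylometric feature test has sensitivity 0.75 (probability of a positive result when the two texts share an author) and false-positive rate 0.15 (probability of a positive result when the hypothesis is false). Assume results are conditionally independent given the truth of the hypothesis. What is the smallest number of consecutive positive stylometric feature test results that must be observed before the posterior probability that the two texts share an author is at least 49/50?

4

Prior odds = 0.265/0.735 = 53/147.
Likelihood ratio of a positive result = 0.75/0.15 = 5.
Target odds: 0.98 ÷ 0.02 = 49.
Require 5ⁿ ≥ 49 ÷ (53/147) = 7203/53.
5³ = 125 falls short of 7203/53 but 5⁴ = 625 reaches it, so n = 4.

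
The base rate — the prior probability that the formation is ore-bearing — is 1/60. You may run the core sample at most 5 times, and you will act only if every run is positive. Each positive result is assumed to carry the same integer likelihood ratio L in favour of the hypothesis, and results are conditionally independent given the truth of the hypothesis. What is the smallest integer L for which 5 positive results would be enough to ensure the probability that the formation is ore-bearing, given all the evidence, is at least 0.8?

3

Prior odds = (1/60)/(59/60) = 1/59.
Target odds = 0.8/0.2 = 4.
Need L⁵ ≥ 4 ÷ (1/59) = 236.
2⁵ = 32 < 236 ≤ 243 = 3⁵, so L = 3.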